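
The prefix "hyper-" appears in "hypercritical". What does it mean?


Prefix: hyper-
Example: hypercritical (hyper- + critical)
Meaning = over / excessive


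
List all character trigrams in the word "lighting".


Word: "lighting" (length 8)
Number of trigrams = 8 - 3 + 1 = 6
  Position 0: "lig"
  Position 1: "igh"
  Position 2: "ght"
  Position 3: "hti"
  Position 4: "tin"
  Position 5: "ing"
Trigrams = "lig", "igh", "ght", "hti", "tin", "ing"


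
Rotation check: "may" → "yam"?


Word: "may", Candidate: "yam"
Method: check if candidate is substring of word+word
"maymay" contains "yam"? No
Is rotation = No


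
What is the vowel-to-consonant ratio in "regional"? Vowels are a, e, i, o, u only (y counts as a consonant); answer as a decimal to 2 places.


Word: "regional"
Vowels (a,e,i,o,u): 4
Consonants: 4
Ratio = 4/4
= 1.00


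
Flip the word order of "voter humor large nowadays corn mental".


Original: "voter humor large nowadays corn mental"
Words (1..n): voter | humor | large | nowadays | corn | mental
Reversed (n..1): mental | corn | nowadays | large | humor | voter
Result = "mental corn nowadays large humor voter"


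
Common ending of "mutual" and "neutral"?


Word 1: "mutual"
Word 2: "neutral"
Comparing from end:
  Pos -1: 'l' == 'l'
  Pos -2: 'a' == 'a'
  Pos -3: 'u' != 'r' (stop)
LCS = "al" (length 2)


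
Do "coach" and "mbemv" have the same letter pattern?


Pattern of "coach": [0, 1, 2, 0, 3]
Pattern of "mbemv": [0, 1, 2, 0, 3]
Patterns match
Same pattern = Yes


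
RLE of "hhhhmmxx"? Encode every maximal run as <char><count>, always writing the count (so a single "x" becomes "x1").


String: "hhhhmmxx"
Scanning for consecutive runs:
  'h' x 4
  'm' x 2
  'x' x 2
RLE = "h4m2x2"


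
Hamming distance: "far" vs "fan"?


Comparing character by character (same length = 3):
  Pos 0: 'f' vs 'f' =
  Pos 1: 'a' vs 'a' =
  Pos 2: 'r' vs 'n' !=
Hamming distance = 1


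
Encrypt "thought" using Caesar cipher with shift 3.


Word: "thought"
Shift: 3
Each letter → (letter + shift) mod 26:
  't' (19) + 3 = 22 → 'w'
  'h' (7) + 3 = 10 → 'k'
  'o' (14) + 3 = 17 → 'r'
  'u' (20) + 3 = 23 → 'x'
  'g' (6) + 3 = 9 → 'j'
  'h' (7) + 3 = 10 → 'k'
  't' (19) + 3 = 22 → 'w'
Result = "wkrxjkw"


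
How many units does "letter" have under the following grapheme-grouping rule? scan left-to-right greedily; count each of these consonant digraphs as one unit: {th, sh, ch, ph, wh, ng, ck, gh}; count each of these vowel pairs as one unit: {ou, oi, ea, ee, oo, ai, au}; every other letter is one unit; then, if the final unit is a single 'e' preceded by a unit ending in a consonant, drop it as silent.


Word: "letter" (6 letters)
Left-to-right scan:
  [1] 'l' (letter)
  [2] 'e' (letter)
  [3] 't' (letter)
  [4] 't' (letter)
  [5] 'e' (letter)
  [6] 'r' (letter)
Units from scan: 6
Sound units = 6 units


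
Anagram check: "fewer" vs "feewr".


Word 1: "fewer" → sorted: eefrw
Word 2: "feewr" → sorted: eefrw
Same letters? eefrw == eefrw
Anagram = Yes


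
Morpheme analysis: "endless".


Word: "endless"
Morphemes: end + -less
Each morpheme carries meaning
= 2 morphemes


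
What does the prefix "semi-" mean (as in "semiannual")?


Prefix: semi-
As in: semiannual -> semi- + annual
Meaning = half


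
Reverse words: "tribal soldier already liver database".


Original: "tribal soldier already liver database"
Words (1..n): tribal | soldier | already | liver | database
Reversed (n..1): database | liver | already | soldier | tribal
Result = "database liver already soldier tribal"


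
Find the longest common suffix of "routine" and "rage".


Word 1: "routine"
Word 2: "rage"
Comparing from end:
  Pos -1: 'e' == 'e'
  Pos -2: 'n' != 'g' (stop)
LCS = "e" (length 1)


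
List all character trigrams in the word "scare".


Word: "scare" (length 5)
Number of trigrams = 5 - 3 + 1 = 3
  Position 0: "sca"
  Position 1: "car"
  Position 2: "are"
Trigrams = "sca", "car", "are"


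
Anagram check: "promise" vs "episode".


Word 1: "promise" → sorted: eimoprs
Word 2: "episode" → sorted: deeiops
Same letters? eimoprs != deeiops
Anagram = No


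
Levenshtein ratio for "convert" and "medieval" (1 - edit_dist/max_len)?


Word 1: "convert" (length 7)
Word 2: "medieval" (length 8)
One optimal edit sequence:
  1. substitute 'c' -> 'm'  (+1)
  2. substitute 'o' -> 'e'  (+1)
  3. substitute 'n' -> 'd'  (+1)
  4. substitute 'v' -> 'i'  (+1)
  5. keep 'e'
  6. insert 'v'  (+1)
  7. substitute 'r' -> 'a'  (+1)
  8. substitute 't' -> 'l'  (+1)
Edit distance = 7
Max length = max(7, 8) = 8
Similarity = 1 - 7/8
= 0.1250


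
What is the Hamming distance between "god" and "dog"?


Comparing character by character (same length = 3):
  Pos 0: 'g' vs 'd' !=
  Pos 1: 'o' vs 'o' =
  Pos 2: 'd' vs 'g' !=
Hamming distance = 2


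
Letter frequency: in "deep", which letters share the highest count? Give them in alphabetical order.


Word: "deep"
Letter counts:
  'd': 1
  'e': 2
  'p': 1
Maximum count = 2
Most frequent = 'e' (2 times each)


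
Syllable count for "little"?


Word: "little"
Syllable breakdown: lit · tle
Counting: 2 parts
= 2 syllables


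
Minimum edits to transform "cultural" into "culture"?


Word 1: "cultural" (length 8)
Word 2: "culture" (length 7)
One optimal edit sequence (insert/delete/substitute each cost 1):
  1. keep 'c'
  2. keep 'u'
  3. keep 'l'
  4. keep 't'
  5. keep 'u'
  6. keep 'r'
  7. delete 'a'  (+1)
  8. substitute 'l' -> 'e'  (+1)
Total edit operations: 2
Edit distance = 2


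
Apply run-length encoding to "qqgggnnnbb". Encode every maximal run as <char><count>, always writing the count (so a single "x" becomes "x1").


String: "qqgggnnnbb"
Scanning for consecutive runs:
  'q' x 2
  'g' x 3
  'n' x 3
  'b' x 2
RLE = "q2g3n3b2"


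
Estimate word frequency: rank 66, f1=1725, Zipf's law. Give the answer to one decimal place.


Zipf's law: f(r) = f(1) / r
f(1) = 1725
f(66) = 1725 / 66
= 26.1 occurrences


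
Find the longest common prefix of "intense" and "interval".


Word 1: "intense"
Word 2: "interval"
Comparing from start:
  Pos 0: 'i' == 'i'
  Pos 1: 'n' == 'n'
  Pos 2: 't' == 't'
  Pos 3: 'e' == 'e'
  Pos 4: 'n' != 'r' (stop)
LCP = "inte" (length 4)


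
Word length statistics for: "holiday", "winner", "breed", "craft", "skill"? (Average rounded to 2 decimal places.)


Lengths: "holiday"=7, "winner"=6, "breed"=5, "craft"=5, "skill"=5
Sum = 28, Count = 5
Average = 28/5 = 5.60
= avg=5.60, min=5, max=7


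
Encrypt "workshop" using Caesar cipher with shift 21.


Word: "workshop"
Shift: 21
Each letter → (letter + shift) mod 26:
  'w' (22) + 21 = 17 → 'r'
  'o' (14) + 21 = 9 → 'j'
  'r' (17) + 21 = 12 → 'm'
  'k' (10) + 21 = 5 → 'f'
  's' (18) + 21 = 13 → 'n'
  'h' (7) + 21 = 2 → 'c'
  'o' (14) + 21 = 9 → 'j'
  'p' (15) + 21 = 10 → 'k'
Result = "rjmfncjk"


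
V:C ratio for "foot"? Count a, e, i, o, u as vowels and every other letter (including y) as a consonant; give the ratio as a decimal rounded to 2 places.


Word: "foot"
Vowels (a,e,i,o,u): 2
Consonants: 2
Ratio = 2/2
= 1.00


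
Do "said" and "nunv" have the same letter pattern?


Pattern of "said": [0, 1, 2, 3]
Pattern of "nunv": [0, 1, 0, 2]
Patterns do not match
Same pattern = No


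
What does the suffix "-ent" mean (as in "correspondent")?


Suffix: -ent
As in: correspondent -> correspond + -ent
Meaning = one who / that which


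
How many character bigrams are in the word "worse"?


Word: "worse" (length 5)
Number of 2-grams = length - 2 + 1 = 5 - 2 + 1
= 4


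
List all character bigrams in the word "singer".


Word: "singer" (length 6)
Number of bigrams = 6 - 2 + 1 = 5
  Position 0: "si"
  Position 1: "in"
  Position 2: "ng"
  Position 3: "ge"
  Position 4: "er"
Bigrams = "si", "in", "ng", "ge", "er"


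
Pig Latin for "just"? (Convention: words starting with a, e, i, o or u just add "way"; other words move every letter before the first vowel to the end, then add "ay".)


Word: "just"
Starts with consonant(s) → move to end, add 'ay'
Consonant cluster: "j"
Pig Latin = "ustjay"


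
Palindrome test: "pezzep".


Word: "pezzep"
Reversed: "pezzep"
Forward == Backward? pezzep == pezzep
Palindrome = Yes


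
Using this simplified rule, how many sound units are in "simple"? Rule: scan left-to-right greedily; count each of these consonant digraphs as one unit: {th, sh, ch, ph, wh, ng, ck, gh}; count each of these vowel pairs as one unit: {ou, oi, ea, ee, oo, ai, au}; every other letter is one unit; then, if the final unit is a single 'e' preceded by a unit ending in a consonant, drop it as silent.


Word: "simple" (6 letters)
Left-to-right scan:
  (1) 's' (letter)
  (2) 'i' (letter)
  (3) 'm' (letter)
  (4) 'p' (letter)
  (5) 'l' (letter)
  (6) 'e' (letter)
Units from scan: 6
Final unit is 'e' after a consonant -> drop as silent (-1)
Sound units = 5 units


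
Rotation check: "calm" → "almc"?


Word: "calm", Candidate: "almc"
Method: check if candidate is substring of word+word
"calmcalm" contains "almc"? Yes
Is rotation = Yes


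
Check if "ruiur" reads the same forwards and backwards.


Word: "ruiur"
Reversed: "ruiur"
Forward == Backward? ruiur == ruiur
Palindrome = Yes


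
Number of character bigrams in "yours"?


Word: "yours" (length 5)
Number of 2-grams = length - 2 + 1 = 5 - 2 + 1
= 4


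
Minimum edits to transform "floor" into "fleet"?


Word 1: "floor" (length 5)
Word 2: "fleet" (length 5)
One optimal edit sequence (insert/delete/substitute each cost 1):
  1. keep 'f'
  2. keep 'l'
  3. substitute 'o' -> 'e'  (+1)
  4. substitute 'o' -> 'e'  (+1)
  5. substitute 'r' -> 't'  (+1)
Total edit operations: 3
Edit distance = 3


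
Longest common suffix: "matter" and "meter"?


Word 1: "matter"
Word 2: "meter"
Comparing from end:
  Pos -1: 'r' == 'r'
  Pos -2: 'e' == 'e'
  Pos -3: 't' == 't'
  Pos -4: 't' != 'e' (stop)
LCS = "ter" (length 3)


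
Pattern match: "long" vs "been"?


Pattern of "long": [0, 1, 2, 3]
Pattern of "been": [0, 1, 1, 2]
Patterns do not match
Same pattern = No


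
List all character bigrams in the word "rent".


Word: "rent" (length 4)
Number of bigrams = 4 - 2 + 1 = 3
  Position 0: "re"
  Position 1: "en"
  Position 2: "nt"
Bigrams = "re", "en", "nt"


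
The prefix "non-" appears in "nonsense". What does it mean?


Prefix: non-
As in: nonsense -> non- + sense
Meaning = not


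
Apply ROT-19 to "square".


Word: "square"
Shift: 19
Each letter → (letter + shift) mod 26:
  's' (18) + 19 = 11 → 'l'
  'q' (16) + 19 = 9 → 'j'
  'u' (20) + 19 = 13 → 'n'
  'a' (0) + 19 = 19 → 't'
  'r' (17) + 19 = 10 → 'k'
  'e' (4) + 19 = 23 → 'x'
Result = "ljntkx"


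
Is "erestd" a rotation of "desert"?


Word: "desert", Candidate: "erestd"
Method: check if candidate is substring of word+word
"desertdesert" contains "erestd"? No
Is rotation = No


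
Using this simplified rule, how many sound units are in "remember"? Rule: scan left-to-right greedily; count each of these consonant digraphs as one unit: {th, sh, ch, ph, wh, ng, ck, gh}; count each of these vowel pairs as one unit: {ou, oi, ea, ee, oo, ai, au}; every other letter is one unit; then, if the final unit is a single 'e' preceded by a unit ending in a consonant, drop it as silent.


Word: "remember" (8 letters)
Left-to-right scan:
  1. 'r' (letter)
  2. 'e' (letter)
  3. 'm' (letter)
  4. 'e' (letter)
  5. 'm' (letter)
  6. 'b' (letter)
  7. 'e' (letter)
  8. 'r' (letter)
Units from scan: 8
Sound units = 8 units


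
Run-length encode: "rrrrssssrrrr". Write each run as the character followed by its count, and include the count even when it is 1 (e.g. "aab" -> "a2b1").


String: "rrrrssssrrrr"
Scanning for consecutive runs:
  'r' x 4
  's' x 4
  'r' x 4
RLE = "r4s4r4"


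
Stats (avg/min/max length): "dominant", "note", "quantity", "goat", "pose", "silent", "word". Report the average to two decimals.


Lengths: "dominant"=8, "note"=4, "quantity"=8, "goat"=4, "pose"=4, "silent"=6, "word"=4
Sum = 38, Count = 7
Average = 38/7 = 5.43
= avg=5.43, min=4, max=8


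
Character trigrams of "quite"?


Word: "quite" (length 5)
Number of trigrams = 5 - 3 + 1 = 3
  Position 0: "qui"
  Position 1: "uit"
  Position 2: "ite"
Trigrams = "qui", "uit", "ite"


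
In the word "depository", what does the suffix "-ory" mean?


Suffix: -ory
As in: depository -> deposit + -ory
Meaning = relating to / place for


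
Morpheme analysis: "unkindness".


Word: "unkindness"
Morphemes: un- / kind / -ness
Each morpheme carries meaning
= 3 morphemes


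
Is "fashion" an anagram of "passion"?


Word 1: "passion" → sorted: ainopss
Word 2: "fashion" → sorted: afhinos
Same letters? ainopss != afhinos
Anagram = No


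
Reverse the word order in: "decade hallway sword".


Original: "decade hallway sword"
Words (1..n): decade | hallway | sword
Reversed (n..1): sword | hallway | decade
Result = "sword hallway decade"


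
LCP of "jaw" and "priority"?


Word 1: "jaw"
Word 2: "priority"
Comparing from start:
  Pos 0: 'j' != 'p' (stop)
LCP = "" (length 0)


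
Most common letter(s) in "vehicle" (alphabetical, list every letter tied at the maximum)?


Word: "vehicle"
Letter counts:
  'c': 1
  'e': 2
  'h': 1
  'i': 1
  'l': 1
  'v': 1
Maximum count = 2
Most frequent = 'e' (2 times each)


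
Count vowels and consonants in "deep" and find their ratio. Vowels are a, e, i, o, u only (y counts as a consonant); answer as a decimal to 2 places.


Word: "deep"
Vowels (a,e,i,o,u): 2
Consonants: 2
Ratio = 2/2
= 1.00


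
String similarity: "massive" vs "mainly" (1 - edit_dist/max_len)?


Word 1: "massive" (length 7)
Word 2: "mainly" (length 6)
One optimal edit sequence:
  1. keep 'm'
  2. keep 'a'
  3. delete 's'  (+1)
  4. substitute 's' -> 'i'  (+1)
  5. substitute 'i' -> 'n'  (+1)
  6. substitute 'v' -> 'l'  (+1)
  7. substitute 'e' -> 'y'  (+1)
Edit distance = 5
Max length = max(7, 6) = 7
Similarity = 1 - 5/7
= 0.2857


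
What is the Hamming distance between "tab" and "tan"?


Comparing character by character (same length = 3):
  Pos 0: 't' vs 't' =
  Pos 1: 'a' vs 'a' =
  Pos 2: 'b' vs 'n' !=
Hamming distance = 1


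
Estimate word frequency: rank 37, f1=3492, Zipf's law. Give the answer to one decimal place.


Zipf's law: f(r) = f(1) / r
f(1) = 3492
f(37) = 3492 / 37
= 94.4 occurrences


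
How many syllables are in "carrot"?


Word: "carrot"
Syllable breakdown: car | rot
Counting: 2 parts
= 2 syllables


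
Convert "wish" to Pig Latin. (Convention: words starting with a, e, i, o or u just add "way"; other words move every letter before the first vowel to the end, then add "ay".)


Word: "wish"
Starts with consonant(s) → move to end, add 'ay'
Consonant cluster: "w"
Pig Latin = "ishway"


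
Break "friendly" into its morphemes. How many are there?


Word: "friendly"
Morphemes: friend / -ly
Each morpheme carries meaning
= 2 morphemes


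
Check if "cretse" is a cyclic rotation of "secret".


Word: "secret", Candidate: "cretse"
Method: check if candidate is substring of word+word
"secretsecret" contains "cretse"? Yes
Is rotation = Yes


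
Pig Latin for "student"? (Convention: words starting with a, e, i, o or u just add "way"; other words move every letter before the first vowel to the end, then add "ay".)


Word: "student"
Starts with consonant(s) → move to end, add 'ay'
Consonant cluster: "st"
Pig Latin = "udentstay"


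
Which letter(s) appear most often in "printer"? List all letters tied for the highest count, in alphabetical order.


Word: "printer"
Letter counts:
  'e': 1
  'i': 1
  'n': 1
  'p': 1
  'r': 2
  't': 1
Maximum count = 2
Most frequent = 'r' (2 times each)


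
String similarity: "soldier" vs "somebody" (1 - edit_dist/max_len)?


Word 1: "soldier" (length 7)
Word 2: "somebody" (length 8)
One optimal edit sequence:
  1. keep 's'
  2. keep 'o'
  3. insert 'm'  (+1)
  4. substitute 'l' -> 'e'  (+1)
  5. substitute 'd' -> 'b'  (+1)
  6. substitute 'i' -> 'o'  (+1)
  7. substitute 'e' -> 'd'  (+1)
  8. substitute 'r' -> 'y'  (+1)
Edit distance = 6
Max length = max(7, 8) = 8
Similarity = 1 - 6/8
= 0.2500


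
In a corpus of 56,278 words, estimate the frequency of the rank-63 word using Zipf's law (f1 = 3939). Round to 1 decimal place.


Zipf's law: f(r) = f(1) / r
f(1) = 3939
f(63) = 3939 / 63
= 62.5 occurrences


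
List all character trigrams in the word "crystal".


Word: "crystal" (length 7)
Number of trigrams = 7 - 3 + 1 = 5
  Position 0: "cry"
  Position 1: "rys"
  Position 2: "yst"
  Position 3: "sta"
  Position 4: "tal"
Trigrams = "cry", "rys", "yst", "sta", "tal"


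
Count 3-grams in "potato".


Word: "potato" (length 6)
Number of 3-grams = length - 3 + 1 = 6 - 3 + 1
= 4


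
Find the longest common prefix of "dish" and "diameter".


Word 1: "dish"
Word 2: "diameter"
Comparing from start:
  Pos 0: 'd' == 'd'
  Pos 1: 'i' == 'i'
  Pos 2: 's' != 'a' (stop)
LCP = "di" (length 2)


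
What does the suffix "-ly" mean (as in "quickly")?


Suffix: -ly
Example: quickly (quick + -ly)
Meaning = in a manner


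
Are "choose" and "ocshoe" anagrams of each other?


Word 1: "choose" → sorted: cehoos
Word 2: "ocshoe" → sorted: cehoos
Same letters? cehoos == cehoos
Anagram = Yes


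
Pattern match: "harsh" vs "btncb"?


Pattern of "harsh": [0, 1, 2, 3, 0]
Pattern of "btncb": [0, 1, 2, 3, 0]
Patterns match
Same pattern = Yes


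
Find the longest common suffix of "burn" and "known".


Word 1: "burn"
Word 2: "known"
Comparing from end:
  Pos -1: 'n' == 'n'
  Pos -2: 'r' != 'w' (stop)
LCS = "n" (length 1)


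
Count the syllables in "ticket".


Word: "ticket"
Syllable breakdown: tick | et
Counting: 2 parts
= 2 syllables


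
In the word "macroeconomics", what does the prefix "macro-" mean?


Prefix: macro-
Example: macroeconomics (macro- + economics)
Meaning = large


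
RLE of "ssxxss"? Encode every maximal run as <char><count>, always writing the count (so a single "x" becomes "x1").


String: "ssxxss"
Scanning for consecutive runs:
  's' x 2
  'x' x 2
  's' x 2
RLE = "s2x2s2"


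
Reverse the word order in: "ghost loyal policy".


Original: "ghost loyal policy"
Words (1..n): ghost | loyal | policy
Reversed (n..1): policy | loyal | ghost
Result = "policy loyal ghost"


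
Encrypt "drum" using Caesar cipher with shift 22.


Word: "drum"
Shift: 22
Each letter → (letter + shift) mod 26:
  'd' (3) + 22 = 25 → 'z'
  'r' (17) + 22 = 13 → 'n'
  'u' (20) + 22 = 16 → 'q'
  'm' (12) + 22 = 8 → 'i'
Result = "znqi"


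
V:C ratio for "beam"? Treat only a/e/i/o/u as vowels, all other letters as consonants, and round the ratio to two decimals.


Word: "beam"
Vowels (a,e,i,o,u): 2
Consonants: 2
Ratio = 2/2
= 1.00


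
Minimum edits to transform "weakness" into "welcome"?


Word 1: "weakness" (length 8)
Word 2: "welcome" (length 7)
One optimal edit sequence (insert/delete/substitute each cost 1):
  1. keep 'w'
  2. keep 'e'
  3. delete 'a'  (+1)
  4. substitute 'k' -> 'l'  (+1)
  5. substitute 'n' -> 'c'  (+1)
  6. substitute 'e' -> 'o'  (+1)
  7. substitute 's' -> 'm'  (+1)
  8. substitute 's' -> 'e'  (+1)
Total edit operations: 6
Edit distance = 6


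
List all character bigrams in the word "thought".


Word: "thought" (length 7)
Number of bigrams = 7 - 2 + 1 = 6
  Position 0: "th"
  Position 1: "ho"
  Position 2: "ou"
  Position 3: "ug"
  Position 4: "gh"
  Position 5: "ht"
Bigrams = "th", "ho", "ou", "ug", "gh", "ht"


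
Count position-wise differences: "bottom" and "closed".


Comparing character by character (same length = 6):
  Pos 0: 'b' vs 'c' !=
  Pos 1: 'o' vs 'l' !=
  Pos 2: 't' vs 'o' !=
  Pos 3: 't' vs 's' !=
  Pos 4: 'o' vs 'e' !=
  Pos 5: 'm' vs 'd' !=
Hamming distance = 6


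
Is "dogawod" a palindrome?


Word: "dogawod"
Reversed: "dowagod"
Forward == Backward? dogawod != dowagod
Palindrome = No


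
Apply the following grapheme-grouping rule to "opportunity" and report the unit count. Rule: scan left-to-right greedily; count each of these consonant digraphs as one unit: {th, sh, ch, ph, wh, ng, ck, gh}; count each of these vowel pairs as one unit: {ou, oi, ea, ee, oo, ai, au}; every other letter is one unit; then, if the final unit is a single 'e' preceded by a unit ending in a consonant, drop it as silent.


Word: "opportunity" (11 letters)
Left-to-right scan:
  1. 'o' (letter)
  2. 'p' (letter)
  3. 'p' (letter)
  4. 'o' (letter)
  5. 'r' (letter)
  6. 't' (letter)
  7. 'u' (letter)
  8. 'n' (letter)
  9. 'i' (letter)
  10. 't' (letter)
  11. 'y' (letter)
Units from scan: 11
Sound units = 11 units


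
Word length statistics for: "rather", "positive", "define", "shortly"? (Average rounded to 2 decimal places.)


Lengths: "rather"=6, "positive"=8, "define"=6, "shortly"=7
Sum = 27, Count = 4
Average = 27/4 = 6.75
= avg=6.75, min=6, max=8


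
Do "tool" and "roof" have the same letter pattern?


Pattern of "tool": [0, 1, 1, 2]
Pattern of "roof": [0, 1, 1, 2]
Patterns match
Same pattern = Yes


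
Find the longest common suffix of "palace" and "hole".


Word 1: "palace"
Word 2: "hole"
Comparing from end:
  Pos -1: 'e' == 'e'
  Pos -2: 'c' != 'l' (stop)
LCS = "e" (length 1)


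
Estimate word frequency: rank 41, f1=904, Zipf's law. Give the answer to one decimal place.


Zipf's law: f(r) = f(1) / r
f(1) = 904
f(41) = 904 / 41
= 22.0 occurrences


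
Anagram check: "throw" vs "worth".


Word 1: "throw" → sorted: hortw
Word 2: "worth" → sorted: hortw
Same letters? hortw == hortw
Anagram = Yes


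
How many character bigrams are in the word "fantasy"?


Word: "fantasy" (length 7)
Number of 2-grams = length - 2 + 1 = 7 - 2 + 1
= 6


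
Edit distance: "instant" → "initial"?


Word 1: "instant" (length 7)
Word 2: "initial" (length 7)
One optimal edit sequence (insert/delete/substitute each cost 1):
  1. keep 'i'
  2. keep 'n'
  3. substitute 's' -> 'i'  (+1)
  4. keep 't'
  5. substitute 'a' -> 'i'  (+1)
  6. substitute 'n' -> 'a'  (+1)
  7. substitute 't' -> 'l'  (+1)
Total edit operations: 4
Edit distance = 4


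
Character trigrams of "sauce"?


Word: "sauce" (length 5)
Number of trigrams = 5 - 3 + 1 = 3
  Position 0: "sau"
  Position 1: "auc"
  Position 2: "uce"
Trigrams = "sau", "auc", "uce"


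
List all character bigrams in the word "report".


Word: "report" (length 6)
Number of bigrams = 6 - 2 + 1 = 5
  Position 0: "re"
  Position 1: "ep"
  Position 2: "po"
  Position 3: "or"
  Position 4: "rt"
Bigrams = "re", "ep", "po", "or", "rt"


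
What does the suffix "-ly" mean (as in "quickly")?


Suffix: -ly
Example: quickly (quick + -ly)
Meaning = in a manner


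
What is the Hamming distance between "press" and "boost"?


Comparing character by character (same length = 5):
  Pos 0: 'p' vs 'b' !=
  Pos 1: 'r' vs 'o' !=
  Pos 2: 'e' vs 'o' !=
  Pos 3: 's' vs 's' =
  Pos 4: 's' vs 't' !=
Hamming distance = 4


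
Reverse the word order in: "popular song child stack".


Original: "popular song child stack"
Words (1..n): popular | song | child | stack
Reversed (n..1): stack | child | song | popular
Result = "stack child song popular"


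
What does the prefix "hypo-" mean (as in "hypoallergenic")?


Prefix: hypo-
As in: hypoallergenic -> hypo- + allergenic
Meaning = under / below normal


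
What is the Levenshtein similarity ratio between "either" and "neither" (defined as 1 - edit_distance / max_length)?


Word 1: "either" (length 6)
Word 2: "neither" (length 7)
One optimal edit sequence:
  1. insert 'n'  (+1)
  2. keep 'e'
  3. keep 'i'
  4. keep 't'
  5. keep 'h'
  6. keep 'e'
  7. keep 'r'
Edit distance = 1
Max length = max(6, 7) = 7
Similarity = 1 - 1/7
= 0.8571


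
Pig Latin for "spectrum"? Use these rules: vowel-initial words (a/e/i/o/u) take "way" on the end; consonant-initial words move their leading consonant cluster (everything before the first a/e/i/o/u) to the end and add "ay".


Word: "spectrum"
Starts with consonant(s) → move to end, add 'ay'
Consonant cluster: "sp"
Pig Latin = "ectrumspay"


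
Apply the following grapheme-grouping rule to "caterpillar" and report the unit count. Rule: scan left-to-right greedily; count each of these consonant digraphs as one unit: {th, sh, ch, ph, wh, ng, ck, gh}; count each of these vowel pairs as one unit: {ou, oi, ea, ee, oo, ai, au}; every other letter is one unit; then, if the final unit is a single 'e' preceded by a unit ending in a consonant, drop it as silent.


Word: "caterpillar" (11 letters)
Left-to-right scan:
  [1] 'c' (letter)
  [2] 'a' (letter)
  [3] 't' (letter)
  [4] 'e' (letter)
  [5] 'r' (letter)
  [6] 'p' (letter)
  [7] 'i' (letter)
  [8] 'l' (letter)
  [9] 'l' (letter)
  [10] 'a' (letter)
  [11] 'r' (letter)
Units from scan: 11
Sound units = 11 units


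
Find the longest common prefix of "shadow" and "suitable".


Word 1: "shadow"
Word 2: "suitable"
Comparing from start:
  Pos 0: 's' == 's'
  Pos 1: 'h' != 'u' (stop)
LCP = "s" (length 1)


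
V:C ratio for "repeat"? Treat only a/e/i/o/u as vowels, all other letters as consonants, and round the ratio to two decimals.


Word: "repeat"
Vowels (a,e,i,o,u): 3
Consonants: 3
Ratio = 3/3
= 1.00


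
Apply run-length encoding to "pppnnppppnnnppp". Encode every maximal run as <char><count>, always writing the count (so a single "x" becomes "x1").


String: "pppnnppppnnnppp"
Scanning for consecutive runs:
  'p' x 3
  'n' x 2
  'p' x 4
  'n' x 3
  'p' x 3
RLE = "p3n2p4n3p3"


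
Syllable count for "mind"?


Word: "mind"
Syllable breakdown: mind
Counting: 1 part
= 1 syllable


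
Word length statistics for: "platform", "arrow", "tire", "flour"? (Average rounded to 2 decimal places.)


Lengths: "platform"=8, "arrow"=5, "tire"=4, "flour"=5
Sum = 22, Count = 4
Average = 22/4 = 5.50
= avg=5.50, min=4, max=8


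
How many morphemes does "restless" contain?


Word: "restless"
Morphemes: rest + -less
Each morpheme carries meaning
= 2 morphemes


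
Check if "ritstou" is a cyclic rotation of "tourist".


Word: "tourist", Candidate: "ritstou"
Method: check if candidate is substring of word+word
"touristtourist" contains "ritstou"? No
Is rotation = No


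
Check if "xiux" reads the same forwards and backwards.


Word: "xiux"
Reversed: "xuix"
Forward == Backward? xiux != xuix
Palindrome = No


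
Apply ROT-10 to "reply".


Word: "reply"
Shift: 10
Each letter → (letter + shift) mod 26:
  'r' (17) + 10 = 1 → 'b'
  'e' (4) + 10 = 14 → 'o'
  'p' (15) + 10 = 25 → 'z'
  'l' (11) + 10 = 21 → 'v'
  'y' (24) + 10 = 8 → 'i'
Result = "bozvi"


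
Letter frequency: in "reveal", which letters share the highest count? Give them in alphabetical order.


Word: "reveal"
Letter counts:
  'a': 1
  'e': 2
  'l': 1
  'r': 1
  'v': 1
Maximum count = 2
Most frequent = 'e' (2 times each)


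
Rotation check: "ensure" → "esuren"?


Word: "ensure", Candidate: "esuren"
Method: check if candidate is substring of word+word
"ensureensure" contains "esuren"? No
Is rotation = No


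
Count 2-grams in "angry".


Word: "angry" (length 5)
Number of 2-grams = length - 2 + 1 = 5 - 2 + 1
= 4


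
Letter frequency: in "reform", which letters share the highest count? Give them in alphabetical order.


Word: "reform"
Letter counts:
  'e': 1
  'f': 1
  'm': 1
  'o': 1
  'r': 2
Maximum count = 2
Most frequent = 'r' (2 times each)


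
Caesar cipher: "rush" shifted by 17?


Word: "rush"
Shift: 17
Each letter → (letter + shift) mod 26:
  'r' (17) + 17 = 8 → 'i'
  'u' (20) + 17 = 11 → 'l'
  's' (18) + 17 = 9 → 'j'
  'h' (7) + 17 = 24 → 'y'
Result = "iljy"


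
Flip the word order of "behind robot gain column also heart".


Original: "behind robot gain column also heart"
Words (1..n): behind | robot | gain | column | also | heart
Reversed (n..1): heart | also | column | gain | robot | behind
Result = "heart also column gain robot behind"


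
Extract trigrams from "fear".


Word: "fear" (length 4)
Number of trigrams = 4 - 3 + 1 = 2
  Position 0: "fea"
  Position 1: "ear"
Trigrams = "fea", "ear"


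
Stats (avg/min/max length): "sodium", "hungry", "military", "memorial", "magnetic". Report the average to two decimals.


Lengths: "sodium"=6, "hungry"=6, "military"=8, "memorial"=8, "magnetic"=8
Sum = 36, Count = 5
Average = 36/5 = 7.20
= avg=7.20, min=6, max=8


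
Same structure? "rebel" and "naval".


Pattern of "rebel": [0, 1, 2, 1, 3]
Pattern of "naval": [0, 1, 2, 1, 3]
Patterns match
Same pattern = Yes


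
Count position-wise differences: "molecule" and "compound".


Comparing character by character (same length = 8):
  Pos 0: 'm' vs 'c' !=
  Pos 1: 'o' vs 'o' =
  Pos 2: 'l' vs 'm' !=
  Pos 3: 'e' vs 'p' !=
  Pos 4: 'c' vs 'o' !=
  Pos 5: 'u' vs 'u' =
  Pos 6: 'l' vs 'n' !=
  Pos 7: 'e' vs 'd' !=
Hamming distance = 6


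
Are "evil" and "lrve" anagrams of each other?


Word 1: "evil" → sorted: eilv
Word 2: "lrve" → sorted: elrv
Same letters? eilv != elrv
Anagram = No


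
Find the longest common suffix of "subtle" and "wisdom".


Word 1: "subtle"
Word 2: "wisdom"
Comparing from end:
  Pos -1: 'e' != 'm' (stop)
LCS = "" (length 0)


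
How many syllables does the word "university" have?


Word: "university"
Syllable breakdown: u | ni | ver | si | ty
Counting: 5 parts
= 5 syllables


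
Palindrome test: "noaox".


Word: "noaox"
Reversed: "xoaon"
Forward == Backward? noaox != xoaon
Palindrome = No


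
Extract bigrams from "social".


Word: "social" (length 6)
Number of bigrams = 6 - 2 + 1 = 5
  Position 0: "so"
  Position 1: "oc"
  Position 2: "ci"
  Position 3: "ia"
  Position 4: "al"
Bigrams = "so", "oc", "ci", "ia", "al"


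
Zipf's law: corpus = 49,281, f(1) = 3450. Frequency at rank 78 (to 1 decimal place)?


Zipf's law: f(r) = f(1) / r
f(1) = 3450
f(78) = 3450 / 78
= 44.2 occurrences


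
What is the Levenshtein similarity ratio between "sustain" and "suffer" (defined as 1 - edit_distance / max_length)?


Word 1: "sustain" (length 7)
Word 2: "suffer" (length 6)
One optimal edit sequence:
  1. keep 's'
  2. keep 'u'
  3. delete 's'  (+1)
  4. substitute 't' -> 'f'  (+1)
  5. substitute 'a' -> 'f'  (+1)
  6. substitute 'i' -> 'e'  (+1)
  7. substitute 'n' -> 'r'  (+1)
Edit distance = 5
Max length = max(7, 6) = 7
Similarity = 1 - 5/7
= 0.2857


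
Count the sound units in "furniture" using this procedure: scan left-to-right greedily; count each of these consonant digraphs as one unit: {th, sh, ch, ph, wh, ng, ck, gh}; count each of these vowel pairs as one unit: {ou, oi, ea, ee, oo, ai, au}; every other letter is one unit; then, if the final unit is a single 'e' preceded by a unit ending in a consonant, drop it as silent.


Word: "furniture" (9 letters)
Left-to-right scan:
  1. 'f' (letter)
  2. 'u' (letter)
  3. 'r' (letter)
  4. 'n' (letter)
  5. 'i' (letter)
  6. 't' (letter)
  7. 'u' (letter)
  8. 'r' (letter)
  9. 'e' (letter)
Units from scan: 9
Final unit is 'e' after a consonant -> drop as silent (-1)
Sound units = 8 units


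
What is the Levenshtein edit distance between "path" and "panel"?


Word 1: "path" (length 4)
Word 2: "panel" (length 5)
One optimal edit sequence (insert/delete/substitute each cost 1):
  1. keep 'p'
  2. keep 'a'
  3. insert 'n'  (+1)
  4. substitute 't' -> 'e'  (+1)
  5. substitute 'h' -> 'l'  (+1)
Total edit operations: 3
Edit distance = 3


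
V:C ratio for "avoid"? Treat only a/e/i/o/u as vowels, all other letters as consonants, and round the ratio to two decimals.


Word: "avoid"
Vowels (a,e,i,o,u): 3
Consonants: 2
Ratio = 3/2
= 1.50


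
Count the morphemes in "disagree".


Word: "disagree"
Morphemes: dis- | agree
Each morpheme carries meaning
= 2 morphemes


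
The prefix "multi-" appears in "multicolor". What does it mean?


Prefix: multi-
Example: multicolor = multi- + color
Meaning = many


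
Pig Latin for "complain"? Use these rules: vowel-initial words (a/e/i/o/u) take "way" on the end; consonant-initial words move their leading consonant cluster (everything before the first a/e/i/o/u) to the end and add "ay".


Word: "complain"
Starts with consonant(s) → move to end, add 'ay'
Consonant cluster: "c"
Pig Latin = "omplaincay"


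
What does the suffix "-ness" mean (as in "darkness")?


Suffix: -ness
Example: darkness (dark + -ness)
Meaning = state of being


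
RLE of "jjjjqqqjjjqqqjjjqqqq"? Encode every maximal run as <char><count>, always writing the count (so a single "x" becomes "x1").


String: "jjjjqqqjjjqqqjjjqqqq"
Scanning for consecutive runs:
  'j' x 4
  'q' x 3
  'j' x 3
  'q' x 3
  'j' x 3
  'q' x 4
RLE = "j4q3j3q3j3q4"


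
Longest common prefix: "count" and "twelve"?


Word 1: "count"
Word 2: "twelve"
Comparing from start:
  Pos 0: 'c' != 't' (stop)
LCP = "" (length 0)


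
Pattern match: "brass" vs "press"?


Pattern of "brass": [0, 1, 2, 3, 3]
Pattern of "press": [0, 1, 2, 3, 3]
Patterns match
Same pattern = Yes


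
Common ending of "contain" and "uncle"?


Word 1: "contain"
Word 2: "uncle"
Comparing from end:
  Pos -1: 'n' != 'e' (stop)
LCS = "" (length 0)


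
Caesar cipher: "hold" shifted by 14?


Word: "hold"
Shift: 14
Each letter → (letter + shift) mod 26:
  'h' (7) + 14 = 21 → 'v'
  'o' (14) + 14 = 2 → 'c'
  'l' (11) + 14 = 25 → 'z'
  'd' (3) + 14 = 17 → 'r'
Result = "vczr"


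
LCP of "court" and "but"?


Word 1: "court"
Word 2: "but"
Comparing from start:
  Pos 0: 'c' != 'b' (stop)
LCP = "" (length 0)


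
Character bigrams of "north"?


Word: "north" (length 5)
Number of bigrams = 5 - 2 + 1 = 4
  Position 0: "no"
  Position 1: "or"
  Position 2: "rt"
  Position 3: "th"
Bigrams = "no", "or", "rt", "th"


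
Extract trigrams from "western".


Word: "western" (length 7)
Number of trigrams = 7 - 3 + 1 = 5
  Position 0: "wes"
  Position 1: "est"
  Position 2: "ste"
  Position 3: "ter"
  Position 4: "ern"
Trigrams = "wes", "est", "ste", "ter", "ern"


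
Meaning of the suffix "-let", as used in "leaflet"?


Suffix: -let
Example: leaflet (leaf + -let)
Meaning = small


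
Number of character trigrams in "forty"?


Word: "forty" (length 5)
Number of 3-grams = length - 3 + 1 = 5 - 3 + 1
= 3


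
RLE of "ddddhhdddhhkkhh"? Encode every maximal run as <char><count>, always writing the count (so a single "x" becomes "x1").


String: "ddddhhdddhhkkhh"
Scanning for consecutive runs:
  'd' x 4
  'h' x 2
  'd' x 3
  'h' x 2
  'k' x 2
  'h' x 2
RLE = "d4h2d3h2k2h2"


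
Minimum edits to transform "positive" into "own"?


Word 1: "positive" (length 8)
Word 2: "own" (length 3)
One optimal edit sequence (insert/delete/substitute each cost 1):
  1. delete 'p'  (+1)
  2. keep 'o'
  3. delete 's'  (+1)
  4. delete 'i'  (+1)
  5. delete 't'  (+1)
  6. delete 'i'  (+1)
  7. substitute 'v' -> 'w'  (+1)
  8. substitute 'e' -> 'n'  (+1)
Total edit operations: 7
Edit distance = 7


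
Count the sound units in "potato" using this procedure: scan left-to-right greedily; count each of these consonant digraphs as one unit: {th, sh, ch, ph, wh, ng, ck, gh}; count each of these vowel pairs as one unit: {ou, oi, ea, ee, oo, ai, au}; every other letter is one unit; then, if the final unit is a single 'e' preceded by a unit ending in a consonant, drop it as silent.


Word: "potato" (6 letters)
Left-to-right scan:
  1. 'p' (letter)
  2. 'o' (letter)
  3. 't' (letter)
  4. 'a' (letter)
  5. 't' (letter)
  6. 'o' (letter)
Units from scan: 6
Sound units = 6 units


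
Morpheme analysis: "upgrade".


Word: "upgrade"
Morphemes: up- + grade
Each morpheme carries meaning
= 2 morphemes


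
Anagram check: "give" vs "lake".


Word 1: "give" → sorted: egiv
Word 2: "lake" → sorted: aekl
Same letters? egiv != aekl
Anagram = No


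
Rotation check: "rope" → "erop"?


Word: "rope", Candidate: "erop"
Method: check if candidate is substring of word+word
"roperope" contains "erop"? Yes
Is rotation = Yes


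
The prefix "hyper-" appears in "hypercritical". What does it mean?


Prefix: hyper-
Example: hypercritical (hyper- + critical)
Meaning = over / excessive


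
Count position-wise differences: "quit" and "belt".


Comparing character by character (same length = 4):
  Pos 0: 'q' vs 'b' !=
  Pos 1: 'u' vs 'e' !=
  Pos 2: 'i' vs 'l' !=
  Pos 3: 't' vs 't' =
Hamming distance = 3


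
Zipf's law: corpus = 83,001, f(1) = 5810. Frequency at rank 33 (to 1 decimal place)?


Zipf's law: f(r) = f(1) / r
f(1) = 5810
f(33) = 5810 / 33
= 176.1 occurrences


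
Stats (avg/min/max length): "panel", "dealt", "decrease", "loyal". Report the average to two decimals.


Lengths: "panel"=5, "dealt"=5, "decrease"=8, "loyal"=5
Sum = 23, Count = 4
Average = 23/4 = 5.75
= avg=5.75, min=5, max=8


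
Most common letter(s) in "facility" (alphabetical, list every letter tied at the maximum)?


Word: "facility"
Letter counts:
  'a': 1
  'c': 1
  'f': 1
  'i': 2
  'l': 1
  't': 1
  'y': 1
Maximum count = 2
Most frequent = 'i' (2 times each)


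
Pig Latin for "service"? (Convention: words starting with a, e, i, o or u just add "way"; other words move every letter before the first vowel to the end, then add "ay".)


Word: "service"
Starts with consonant(s) → move to end, add 'ay'
Consonant cluster: "s"
Pig Latin = "ervicesay"


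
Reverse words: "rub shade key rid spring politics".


Original: "rub shade key rid spring politics"
Words (1..n): rub | shade | key | rid | spring | politics
Reversed (n..1): politics | spring | rid | key | shade | rub
Result = "politics spring rid key shade rub"


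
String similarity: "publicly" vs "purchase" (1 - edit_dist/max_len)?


Word 1: "publicly" (length 8)
Word 2: "purchase" (length 8)
One optimal edit sequence:
  1. keep 'p'
  2. keep 'u'
  3. substitute 'b' -> 'r'  (+1)
  4. substitute 'l' -> 'c'  (+1)
  5. substitute 'i' -> 'h'  (+1)
  6. substitute 'c' -> 'a'  (+1)
  7. substitute 'l' -> 's'  (+1)
  8. substitute 'y' -> 'e'  (+1)
Edit distance = 6
Max length = max(8, 8) = 8
Similarity = 1 - 6/8
= 0.2500


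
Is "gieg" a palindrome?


Word: "gieg"
Reversed: "geig"
Forward == Backward? gieg != geig
Palindrome = No


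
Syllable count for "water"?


Word: "water"
Syllable breakdown: wa / ter
Counting: 2 parts
= 2 syllables


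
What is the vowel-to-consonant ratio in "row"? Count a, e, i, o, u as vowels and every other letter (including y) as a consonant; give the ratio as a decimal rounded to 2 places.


Word: "row"
Vowels (a,e,i,o,u): 1
Consonants: 2
Ratio = 1/2
= 0.50


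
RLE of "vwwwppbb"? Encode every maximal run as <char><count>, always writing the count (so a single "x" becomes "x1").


String: "vwwwppbb"
Scanning for consecutive runs:
  'v' x 1
  'w' x 3
  'p' x 2
  'b' x 2
RLE = "v1w3p2b2"


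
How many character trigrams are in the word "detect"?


Word: "detect" (length 6)
Number of 3-grams = length - 3 + 1 = 6 - 3 + 1
= 4


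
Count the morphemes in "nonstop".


Word: "nonstop"
Morphemes: non- | stop
Each morpheme carries meaning
= 2 morphemes


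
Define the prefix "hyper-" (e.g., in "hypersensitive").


Prefix: hyper-
As in: hypersensitive -> hyper- + sensitive
Meaning = over / excessive


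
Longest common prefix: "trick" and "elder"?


Word 1: "trick"
Word 2: "elder"
Comparing from start:
  Pos 0: 't' != 'e' (stop)
LCP = "" (length 0)


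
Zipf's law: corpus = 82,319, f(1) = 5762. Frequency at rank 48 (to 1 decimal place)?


Zipf's law: f(r) = f(1) / r
f(1) = 5762
f(48) = 5762 / 48
= 120.0 occurrences
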